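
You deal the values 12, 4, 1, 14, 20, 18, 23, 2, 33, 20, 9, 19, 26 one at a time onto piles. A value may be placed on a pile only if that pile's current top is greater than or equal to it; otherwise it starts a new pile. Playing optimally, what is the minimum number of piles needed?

The minimum number of non-increasing subsequences covering a sequence equals the length of its longest strictly increasing subsequence.
LIS length is 5 (e.g. 12, 14, 20, 23, 33), so 5 piles are needed.

5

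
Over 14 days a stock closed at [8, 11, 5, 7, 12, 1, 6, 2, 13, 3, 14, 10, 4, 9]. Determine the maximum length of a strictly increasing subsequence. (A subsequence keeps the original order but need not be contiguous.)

5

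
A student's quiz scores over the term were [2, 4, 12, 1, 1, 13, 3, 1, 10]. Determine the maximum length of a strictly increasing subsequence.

Let dp[i] be the length of the longest such subsequence ending at index i:
i:      1  2  3  4  5  6  7  8  9
a[i]:   2  4 12  1  1 13  3  1 10
dp:     1  2  3  1  1  4  2  1  3
Maximum dp value is 4.

4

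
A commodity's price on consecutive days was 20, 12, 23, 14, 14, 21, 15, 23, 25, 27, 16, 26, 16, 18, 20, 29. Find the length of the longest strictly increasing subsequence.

7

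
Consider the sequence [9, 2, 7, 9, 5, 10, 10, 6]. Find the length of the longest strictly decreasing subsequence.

3

Negate each value so 'decreasing' becomes 'increasing', then run patience tails on the negated sequence:
-9 → extends → [-9]
-2 → extends → [-9, -2]
-7 → replaces -2 → [-9, -7]
-9 → already a tail → [-9, -7]
-5 → extends → [-9, -7, -5]
-10 → replaces -9 → [-10, -7, -5]
-10 → already a tail → [-10, -7, -5]
-6 → replaces -5 → [-10, -7, -6]
Three tails, so the longest strictly decreasing subsequence of the original has length 3.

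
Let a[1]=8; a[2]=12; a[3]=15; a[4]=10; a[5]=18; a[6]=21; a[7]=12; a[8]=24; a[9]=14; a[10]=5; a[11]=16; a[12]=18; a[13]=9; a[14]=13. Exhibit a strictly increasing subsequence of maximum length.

8, 12, 15, 18, 21, 24

Patience tails give the LIS length; then backtrack through the dp parents:
8 → extends → [8]
12 → extends → [8, 12]
15 → extends → [8, 12, 15]
10 → replaces 12 → [8, 10, 15]
18 → extends → [8, 10, 15, 18]
21 → extends → [8, 10, 15, 18, 21]
12 → replaces 15 → [8, 10, 12, 18, 21]
24 → extends → [8, 10, 12, 18, 21, 24]
14 → replaces 18 → [8, 10, 12, 14, 21, 24]
5 → replaces 8 → [5, 10, 12, 14, 21, 24]
16 → replaces 21 → [5, 10, 12, 14, 16, 24]
18 → replaces 24 → [5, 10, 12, 14, 16, 18]
9 → replaces 10 → [5, 9, 12, 14, 16, 18]
13 → replaces 14 → [5, 9, 12, 13, 16, 18]
Length 6; one witness is 8, 12, 15, 18, 21, 24.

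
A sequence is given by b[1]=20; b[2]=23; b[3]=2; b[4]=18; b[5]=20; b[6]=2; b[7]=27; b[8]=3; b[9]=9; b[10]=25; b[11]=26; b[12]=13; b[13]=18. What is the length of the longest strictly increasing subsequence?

Track the smallest tail for each achievable length (strict):
20 → extends → [20]
23 → extends → [20, 23]
2 → replaces 20 → [2, 23]
18 → replaces 23 → [2, 18]
20 → extends → [2, 18, 20]
2 → already a tail → [2, 18, 20]
27 → extends → [2, 18, 20, 27]
3 → replaces 18 → [2, 3, 20, 27]
9 → replaces 20 → [2, 3, 9, 27]
25 → replaces 27 → [2, 3, 9, 25]
26 → extends → [2, 3, 9, 25, 26]
13 → replaces 25 → [2, 3, 9, 13, 26]
18 → replaces 26 → [2, 3, 9, 13, 18]
Five tails, so the longest strictly increasing subsequence has length 5 (e.g. 2, 18, 20, 25, 26).

5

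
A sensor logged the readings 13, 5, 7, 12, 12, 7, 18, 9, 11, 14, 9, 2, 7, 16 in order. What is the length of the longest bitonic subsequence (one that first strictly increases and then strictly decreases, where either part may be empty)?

7

inc[i] = longest strictly increasing subsequence ending at i; dec[i] = longest strictly decreasing subsequence starting at i:
i:      1  2  3  4  5  6  7  8  9 10 11 12 13 14
a[i]:  13  5  7 12 12  7 18  9 11 14  9  2  7 16
inc:    1  1  2  3  3  2  4  3  4  5  3  1  2  6
dec:    5  2  2  4  4  2  4  2  3  3  2  1  1  1
Best peak at i=7 (value 18): inc=4, dec=4, length 4+4−1 = 7.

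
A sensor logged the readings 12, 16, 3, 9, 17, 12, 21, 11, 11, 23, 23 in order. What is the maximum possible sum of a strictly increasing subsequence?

89

Let S[i] be the best sum of a strictly increasing subsequence ending at i:
i:      1  2  3  4  5  6  7  8  9 10 11
a[i]:  12 16  3  9 17 12 21 11 11 23 23
S:     12 28  3 12 45 24 66 23 23 89 89
Maximum is 89 (e.g. 12 + 16 + 17 + 21 + 23).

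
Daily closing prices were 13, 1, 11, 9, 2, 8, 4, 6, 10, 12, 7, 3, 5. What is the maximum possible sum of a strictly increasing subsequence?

Let S[i] be the best sum of a strictly increasing subsequence ending at i:
i:      1  2  3  4  5  6  7  8  9 10 11 12 13
a[i]:  13  1 11  9  2  8  4  6 10 12  7  3  5
S:     13  1 12 10  3 11  7 13 23 35 20  6 12
Maximum is 35 (e.g. 1 + 2 + 4 + 6 + 10 + 12).

35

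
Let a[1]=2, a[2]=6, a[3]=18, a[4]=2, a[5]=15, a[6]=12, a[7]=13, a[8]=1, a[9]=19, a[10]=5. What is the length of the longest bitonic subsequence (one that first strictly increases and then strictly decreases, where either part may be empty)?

inc[i] = longest strictly increasing subsequence ending at i; dec[i] = longest strictly decreasing subsequence starting at i:
i:      1  2  3  4  5  6  7  8  9 10
a[i]:   2  6 18  2 15 12 13  1 19  5
inc:    1  2  3  1  3  3  4  1  5  2
dec:    2  3  4  2  3  2  2  1  2  1
Best peak at i=3 (value 18): inc=3, dec=4, length 3+4−1 = 6.

6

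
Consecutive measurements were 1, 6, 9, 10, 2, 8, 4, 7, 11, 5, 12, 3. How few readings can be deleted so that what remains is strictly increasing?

Fewest deletions = n − (longest strictly increasing subsequence).
i:      1  2  3  4  5  6  7  8  9 10 11 12
a[i]:   1  6  9 10  2  8  4  7 11  5 12  3
dp:     1  2  3  4  2  3  3  4  5  4  6  3
max dp = 6, so deletions = 12 − 6 = 6.

6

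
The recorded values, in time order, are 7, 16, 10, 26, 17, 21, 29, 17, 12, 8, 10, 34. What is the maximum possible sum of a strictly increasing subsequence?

Let S[i] be the best sum of a strictly increasing subsequence ending at i:
i:       1   2   3   4   5   6   7   8   9  10  11  12
a[i]:    7  16  10  26  17  21  29  17  12   8  10  34
S:       7  23  17  49  40  61  90  40  29  15  25 124
Maximum is 124 (e.g. 7 + 16 + 17 + 21 + 29 + 34).

124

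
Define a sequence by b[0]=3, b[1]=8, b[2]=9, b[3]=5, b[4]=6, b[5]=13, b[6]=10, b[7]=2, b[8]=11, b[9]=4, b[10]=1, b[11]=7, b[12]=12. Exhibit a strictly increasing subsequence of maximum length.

Patience tails give the LIS length; then backtrack through the dp parents:
3 → extends → [3]
8 → extends → [3, 8]
9 → extends → [3, 8, 9]
5 → replaces 8 → [3, 5, 9]
6 → replaces 9 → [3, 5, 6]
13 → extends → [3, 5, 6, 13]
10 → replaces 13 → [3, 5, 6, 10]
2 → replaces 3 → [2, 5, 6, 10]
11 → extends → [2, 5, 6, 10, 11]
4 → replaces 5 → [2, 4, 6, 10, 11]
1 → replaces 2 → [1, 4, 6, 10, 11]
7 → replaces 10 → [1, 4, 6, 7, 11]
12 → extends → [1, 4, 6, 7, 11, 12]
Length 6; one witness is 3, 8, 9, 10, 11, 12.

3, 8, 9, 10, 11, 12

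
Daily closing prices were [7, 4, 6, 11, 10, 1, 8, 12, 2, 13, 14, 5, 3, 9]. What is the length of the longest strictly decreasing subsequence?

5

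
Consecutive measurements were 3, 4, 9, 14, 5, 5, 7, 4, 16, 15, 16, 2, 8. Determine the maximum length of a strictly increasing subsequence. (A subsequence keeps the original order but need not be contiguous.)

6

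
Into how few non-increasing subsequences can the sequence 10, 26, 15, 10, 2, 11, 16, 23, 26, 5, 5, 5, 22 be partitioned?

5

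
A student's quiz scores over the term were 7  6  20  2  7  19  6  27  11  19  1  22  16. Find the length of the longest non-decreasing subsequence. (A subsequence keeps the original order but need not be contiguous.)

5

Track the smallest tail for each achievable length (allowing ties):
7 → extends → [7]
6 → replaces 7 → [6]
20 → extends → [6, 20]
2 → replaces 6 → [2, 20]
7 → replaces 20 → [2, 7]
19 → extends → [2, 7, 19]
6 → replaces 7 → [2, 6, 19]
27 → extends → [2, 6, 19, 27]
11 → replaces 19 → [2, 6, 11, 27]
19 → replaces 27 → [2, 6, 11, 19]
1 → replaces 2 → [1, 6, 11, 19]
22 → extends → [1, 6, 11, 19, 22]
16 → replaces 19 → [1, 6, 11, 16, 22]
Five tails, so the longest non-decreasing subsequence has length 5 (e.g. 7, 7, 19, 19, 22).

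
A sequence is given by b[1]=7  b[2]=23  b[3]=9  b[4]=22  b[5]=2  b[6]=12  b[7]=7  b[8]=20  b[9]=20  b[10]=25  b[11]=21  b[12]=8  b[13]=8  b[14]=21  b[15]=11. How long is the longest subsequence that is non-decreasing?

7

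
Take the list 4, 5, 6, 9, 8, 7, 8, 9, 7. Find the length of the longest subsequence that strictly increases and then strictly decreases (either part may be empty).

inc[i] = longest strictly increasing subsequence ending at i; dec[i] = longest strictly decreasing subsequence starting at i:
i:     1 2 3 4 5 6 7 8 9
a[i]:  4 5 6 9 8 7 8 9 7
inc:   1 2 3 4 4 4 5 6 4
dec:   1 1 1 3 2 1 2 2 1
Best peak at i=8 (value 9): inc=6, dec=2, length 6+2−1 = 7.

7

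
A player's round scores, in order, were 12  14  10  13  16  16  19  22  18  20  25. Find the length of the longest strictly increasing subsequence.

Let dp[i] be the length of the longest such subsequence ending at index i:
i:      1  2  3  4  5  6  7  8  9 10 11
a[i]:  12 14 10 13 16 16 19 22 18 20 25
dp:     1  2  1  2  3  3  4  5  4  5  6
Maximum dp value is 6.

6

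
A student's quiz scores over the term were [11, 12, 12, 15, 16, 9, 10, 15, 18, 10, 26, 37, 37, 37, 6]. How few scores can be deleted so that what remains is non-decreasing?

Fewest deletions = n − (longest non-decreasing subsequence).
Patience tails:
11 → extends → [11]
12 → extends → [11, 12]
12 → extends → [11, 12, 12]
15 → extends → [11, 12, 12, 15]
16 → extends → [11, 12, 12, 15, 16]
9 → replaces 11 → [9, 12, 12, 15, 16]
10 → replaces 12 → [9, 10, 12, 15, 16]
15 → replaces 16 → [9, 10, 12, 15, 15]
18 → extends → [9, 10, 12, 15, 15, 18]
10 → replaces 12 → [9, 10, 10, 15, 15, 18]
26 → extends → [9, 10, 10, 15, 15, 18, 26]
37 → extends → [9, 10, 10, 15, 15, 18, 26, 37]
37 → extends → [9, 10, 10, 15, 15, 18, 26, 37, 37]
37 → extends → [9, 10, 10, 15, 15, 18, 26, 37, 37, 37]
6 → replaces 9 → [6, 10, 10, 15, 15, 18, 26, 37, 37, 37]
Longest non-decreasing subsequence has length 10, so deletions = 15 − 10 = 5.

5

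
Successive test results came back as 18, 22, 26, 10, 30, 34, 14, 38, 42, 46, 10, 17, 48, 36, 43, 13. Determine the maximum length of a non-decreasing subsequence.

9

Let dp[i] be the length of the longest such subsequence ending at index i:
i:      1  2  3  4  5  6  7  8  9 10 11 12 13 14 15 16
a[i]:  18 22 26 10 30 34 14 38 42 46 10 17 48 36 43 13
dp:     1  2  3  1  4  5  2  6  7  8  2  3  9  6  8  3
Maximum dp value is 9.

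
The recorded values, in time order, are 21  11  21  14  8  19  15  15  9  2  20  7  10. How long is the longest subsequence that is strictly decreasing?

5

Negate each value so 'decreasing' becomes 'increasing', then run patience tails on the negated sequence:
-21 → extends → [-21]
-11 → extends → [-21, -11]
-21 → already a tail → [-21, -11]
-14 → replaces -11 → [-21, -14]
-8 → extends → [-21, -14, -8]
-19 → replaces -14 → [-21, -19, -8]
-15 → replaces -8 → [-21, -19, -15]
-15 → already a tail → [-21, -19, -15]
-9 → extends → [-21, -19, -15, -9]
-2 → extends → [-21, -19, -15, -9, -2]
-20 → replaces -19 → [-21, -20, -15, -9, -2]
-7 → replaces -2 → [-21, -20, -15, -9, -7]
-10 → replaces -9 → [-21, -20, -15, -10, -7]
Five tails, so the longest strictly decreasing subsequence of the original has length 5.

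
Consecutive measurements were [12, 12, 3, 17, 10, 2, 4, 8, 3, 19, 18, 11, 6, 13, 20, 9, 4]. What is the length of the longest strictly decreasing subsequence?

Let dp[i] be the longest strictly decreasing subsequence ending at i:
i:      1  2  3  4  5  6  7  8  9 10 11 12 13 14 15 16 17
a[i]:  12 12  3 17 10  2  4  8  3 19 18 11  6 13 20  9  4
dp:     1  1  2  1  2  3  3  3  4  1  2  3  4  3  1  4  5
Maximum is 5.

5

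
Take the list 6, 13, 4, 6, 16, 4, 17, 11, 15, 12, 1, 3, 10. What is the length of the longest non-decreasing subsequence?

4

Track the smallest tail for each achievable length (allowing ties):
6 → extends → [6]
13 → extends → [6, 13]
4 → replaces 6 → [4, 13]
6 → replaces 13 → [4, 6]
16 → extends → [4, 6, 16]
4 → replaces 6 → [4, 4, 16]
17 → extends → [4, 4, 16, 17]
11 → replaces 16 → [4, 4, 11, 17]
15 → replaces 17 → [4, 4, 11, 15]
12 → replaces 15 → [4, 4, 11, 12]
1 → replaces 4 → [1, 4, 11, 12]
3 → replaces 4 → [1, 3, 11, 12]
10 → replaces 11 → [1, 3, 10, 12]
Four tails, so the longest non-decreasing subsequence has length 4 (e.g. 6, 13, 16, 17).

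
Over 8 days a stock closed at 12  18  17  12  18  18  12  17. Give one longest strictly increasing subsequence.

12, 17, 18

Patience tails give the LIS length; then backtrack through the dp parents:
12 → extends → [12]
18 → extends → [12, 18]
17 → replaces 18 → [12, 17]
12 → already a tail → [12, 17]
18 → extends → [12, 17, 18]
18 → already a tail → [12, 17, 18]
12 → already a tail → [12, 17, 18]
17 → already a tail → [12, 17, 18]
Length 3; one witness is 12, 17, 18.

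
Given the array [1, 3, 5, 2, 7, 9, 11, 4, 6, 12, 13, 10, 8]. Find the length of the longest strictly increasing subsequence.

8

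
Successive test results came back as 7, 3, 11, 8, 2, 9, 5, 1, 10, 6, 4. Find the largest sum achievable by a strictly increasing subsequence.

Let S[i] be the best sum of a strictly increasing subsequence ending at i:
i:      1  2  3  4  5  6  7  8  9 10 11
a[i]:   7  3 11  8  2  9  5  1 10  6  4
S:      7  3 18 15  2 24  8  1 34 14  7
Maximum is 34 (e.g. 7 + 8 + 9 + 10).

34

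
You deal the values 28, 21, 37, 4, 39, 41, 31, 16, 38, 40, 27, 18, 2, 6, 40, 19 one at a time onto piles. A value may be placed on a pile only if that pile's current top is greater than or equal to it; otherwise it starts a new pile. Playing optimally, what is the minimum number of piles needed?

4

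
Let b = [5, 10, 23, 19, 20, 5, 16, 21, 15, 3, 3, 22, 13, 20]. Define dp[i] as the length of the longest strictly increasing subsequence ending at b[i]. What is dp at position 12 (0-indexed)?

dp[i] = 1 + max{dp[j] : j<i, b[j]<b[i]} (or 1 if no such j):
i:      0  1  2  3  4  5  6  7  8  9 10 11 12 13
b[i]:   5 10 23 19 20  5 16 21 15  3  3 22 13 20
dp:     1  2  3  3  4  1  3  5  3  1  1  6  3  4
At index 12 the value is 3.

3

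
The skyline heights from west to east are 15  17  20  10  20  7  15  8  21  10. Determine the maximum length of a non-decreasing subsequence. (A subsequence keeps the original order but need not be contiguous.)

Let dp[i] be the length of the longest such subsequence ending at index i:
i:      1  2  3  4  5  6  7  8  9 10
a[i]:  15 17 20 10 20  7 15  8 21 10
dp:     1  2  3  1  4  1  2  2  5  3
Maximum dp value is 5.

5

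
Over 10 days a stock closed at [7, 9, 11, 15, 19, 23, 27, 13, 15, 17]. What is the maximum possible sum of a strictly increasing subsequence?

Let S[i] be the best sum of a strictly increasing subsequence ending at i:
i:       1   2   3   4   5   6   7   8   9  10
a[i]:    7   9  11  15  19  23  27  13  15  17
S:       7  16  27  42  61  84 111  40  55  72
Maximum is 111 (e.g. 7 + 9 + 11 + 15 + 19 + 23 + 27).

111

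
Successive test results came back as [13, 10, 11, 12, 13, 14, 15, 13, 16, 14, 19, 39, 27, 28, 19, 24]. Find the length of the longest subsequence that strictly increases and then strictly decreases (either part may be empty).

inc[i] = longest strictly increasing subsequence ending at i; dec[i] = longest strictly decreasing subsequence starting at i:
i:      1  2  3  4  5  6  7  8  9 10 11 12 13 14 15 16
a[i]:  13 10 11 12 13 14 15 13 16 14 19 39 27 28 19 24
inc:    1  1  2  3  4  5  6  4  7  5  8  9  9 10  8  9
dec:    2  1  1  1  1  2  2  1  2  1  1  3  2  2  1  1
Best peak at i=12 (value 39): inc=9, dec=3, length 9+3−1 = 11.

11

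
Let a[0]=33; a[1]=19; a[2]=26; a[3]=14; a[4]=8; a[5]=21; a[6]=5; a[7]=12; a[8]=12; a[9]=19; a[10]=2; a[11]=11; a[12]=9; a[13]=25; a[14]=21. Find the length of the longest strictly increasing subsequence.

Let dp[i] be the length of the longest such subsequence ending at index i:
i:      0  1  2  3  4  5  6  7  8  9 10 11 12 13 14
a[i]:  33 19 26 14  8 21  5 12 12 19  2 11  9 25 21
dp:     1  1  2  1  1  2  1  2  2  3  1  2  2  4  4
Maximum dp value is 4.

4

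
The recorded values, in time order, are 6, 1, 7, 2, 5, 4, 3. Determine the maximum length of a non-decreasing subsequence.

3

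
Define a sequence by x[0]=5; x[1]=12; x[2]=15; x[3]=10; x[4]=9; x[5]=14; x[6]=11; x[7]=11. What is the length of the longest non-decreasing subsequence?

4

Let dp[i] be the length of the longest such subsequence ending at index i:
i:      0  1  2  3  4  5  6  7
x[i]:   5 12 15 10  9 14 11 11
dp:     1  2  3  2  2  3  3  4
Maximum dp value is 4.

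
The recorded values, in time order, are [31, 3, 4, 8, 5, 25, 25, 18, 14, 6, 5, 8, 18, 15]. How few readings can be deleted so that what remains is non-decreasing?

Fewest deletions = n − (longest non-decreasing subsequence).
i:      1  2  3  4  5  6  7  8  9 10 11 12 13 14
a[i]:  31  3  4  8  5 25 25 18 14  6  5  8 18 15
dp:     1  1  2  3  3  4  5  4  4  4  4  5  6  6
max dp = 6, so deletions = 14 − 6 = 8.

8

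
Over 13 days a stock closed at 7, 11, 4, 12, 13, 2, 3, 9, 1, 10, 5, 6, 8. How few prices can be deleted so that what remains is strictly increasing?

8

Fewest deletions = n − (longest strictly increasing subsequence).
i:      1  2  3  4  5  6  7  8  9 10 11 12 13
a[i]:   7 11  4 12 13  2  3  9  1 10  5  6  8
dp:     1  2  1  3  4  1  2  3  1  4  3  4  5
max dp = 5, so deletions = 13 − 5 = 8.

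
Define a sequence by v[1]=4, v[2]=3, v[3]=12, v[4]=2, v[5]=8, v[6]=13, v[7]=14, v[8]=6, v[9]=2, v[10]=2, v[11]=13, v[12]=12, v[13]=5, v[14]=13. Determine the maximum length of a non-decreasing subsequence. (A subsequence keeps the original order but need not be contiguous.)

5

Track the smallest tail for each achievable length (allowing ties):
4 → extends → [4]
3 → replaces 4 → [3]
12 → extends → [3, 12]
2 → replaces 3 → [2, 12]
8 → replaces 12 → [2, 8]
13 → extends → [2, 8, 13]
14 → extends → [2, 8, 13, 14]
6 → replaces 8 → [2, 6, 13, 14]
2 → replaces 6 → [2, 2, 13, 14]
2 → replaces 13 → [2, 2, 2, 14]
13 → replaces 14 → [2, 2, 2, 13]
12 → replaces 13 → [2, 2, 2, 12]
5 → replaces 12 → [2, 2, 2, 5]
13 → extends → [2, 2, 2, 5, 13]
Five tails, so the longest non-decreasing subsequence has length 5 (e.g. 4, 12, 13, 13, 13).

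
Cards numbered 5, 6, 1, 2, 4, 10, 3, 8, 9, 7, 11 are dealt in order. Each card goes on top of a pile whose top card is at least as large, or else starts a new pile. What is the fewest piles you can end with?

The minimum number of non-increasing subsequences covering a sequence equals the length of its longest strictly increasing subsequence.
LIS length is 6 (e.g. 1, 2, 4, 8, 9, 11), so 6 piles are needed.

6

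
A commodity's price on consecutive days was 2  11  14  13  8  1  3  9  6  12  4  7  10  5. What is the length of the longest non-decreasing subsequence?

Track the smallest tail for each achievable length (allowing ties):
2 → extends → [2]
11 → extends → [2, 11]
14 → extends → [2, 11, 14]
13 → replaces 14 → [2, 11, 13]
8 → replaces 11 → [2, 8, 13]
1 → replaces 2 → [1, 8, 13]
3 → replaces 8 → [1, 3, 13]
9 → replaces 13 → [1, 3, 9]
6 → replaces 9 → [1, 3, 6]
12 → extends → [1, 3, 6, 12]
4 → replaces 6 → [1, 3, 4, 12]
7 → replaces 12 → [1, 3, 4, 7]
10 → extends → [1, 3, 4, 7, 10]
5 → replaces 7 → [1, 3, 4, 5, 10]
Five tails, so the longest non-decreasing subsequence has length 5 (e.g. 2, 3, 6, 7, 10).

5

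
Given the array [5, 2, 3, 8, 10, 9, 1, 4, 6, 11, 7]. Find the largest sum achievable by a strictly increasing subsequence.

Let S[i] be the best sum of a strictly increasing subsequence ending at i:
i:      1  2  3  4  5  6  7  8  9 10 11
a[i]:   5  2  3  8 10  9  1  4  6 11  7
S:      5  2  5 13 23 22  1  9 15 34 22
Maximum is 34 (e.g. 2 + 3 + 8 + 10 + 11).

34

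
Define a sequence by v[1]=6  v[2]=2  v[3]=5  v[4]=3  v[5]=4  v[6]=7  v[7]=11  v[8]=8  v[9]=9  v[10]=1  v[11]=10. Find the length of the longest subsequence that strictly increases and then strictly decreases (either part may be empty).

inc[i] = longest strictly increasing subsequence ending at i; dec[i] = longest strictly decreasing subsequence starting at i:
i:      1  2  3  4  5  6  7  8  9 10 11
v[i]:   6  2  5  3  4  7 11  8  9  1 10
inc:    1  1  2  2  3  4  5  5  6  1  7
dec:    4  2  3  2  2  2  3  2  2  1  1
Best peak at i=7 (value 11): inc=5, dec=3, length 5+3−1 = 7.

7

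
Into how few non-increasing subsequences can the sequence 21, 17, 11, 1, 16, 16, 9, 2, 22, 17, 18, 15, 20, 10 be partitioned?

The minimum number of non-increasing subsequences covering a sequence equals the length of its longest strictly increasing subsequence.
LIS length is 5 (e.g. 11, 16, 17, 18, 20), so 5 piles are needed.

5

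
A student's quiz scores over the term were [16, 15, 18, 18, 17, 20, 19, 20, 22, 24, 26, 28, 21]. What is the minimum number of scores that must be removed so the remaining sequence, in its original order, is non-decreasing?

Fewest deletions = n − (longest non-decreasing subsequence).
i:      1  2  3  4  5  6  7  8  9 10 11 12 13
a[i]:  16 15 18 18 17 20 19 20 22 24 26 28 21
dp:     1  1  2  3  2  4  4  5  6  7  8  9  6
max dp = 9, so deletions = 13 − 9 = 4.

4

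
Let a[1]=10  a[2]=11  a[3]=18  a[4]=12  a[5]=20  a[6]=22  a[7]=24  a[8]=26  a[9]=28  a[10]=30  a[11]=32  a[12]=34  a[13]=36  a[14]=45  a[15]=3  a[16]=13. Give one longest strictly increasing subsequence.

Patience tails give the LIS length; then backtrack through the dp parents:
10 → extends → [10]
11 → extends → [10, 11]
18 → extends → [10, 11, 18]
12 → replaces 18 → [10, 11, 12]
20 → extends → [10, 11, 12, 20]
22 → extends → [10, 11, 12, 20, 22]
24 → extends → [10, 11, 12, 20, 22, 24]
26 → extends → [10, 11, 12, 20, 22, 24, 26]
28 → extends → [10, 11, 12, 20, 22, 24, 26, 28]
30 → extends → [10, 11, 12, 20, 22, 24, 26, 28, 30]
32 → extends → [10, 11, 12, 20, 22, 24, 26, 28, 30, 32]
34 → extends → [10, 11, 12, 20, 22, 24, 26, 28, 30, 32, 34]
36 → extends → [10, 11, 12, 20, 22, 24, 26, 28, 30, 32, 34, 36]
45 → extends → [10, 11, 12, 20, 22, 24, 26, 28, 30, 32, 34, 36, 45]
3 → replaces 10 → [3, 11, 12, 20, 22, 24, 26, 28, 30, 32, 34, 36, 45]
13 → replaces 20 → [3, 11, 12, 13, 22, 24, 26, 28, 30, 32, 34, 36, 45]
Length 13; one witness is 10, 11, 18, 20, 22, 24, 26, 28, 30, 32, 34, 36, 45.

10, 11, 18, 20, 22, 24, 26, 28, 30, 32, 34, 36, 45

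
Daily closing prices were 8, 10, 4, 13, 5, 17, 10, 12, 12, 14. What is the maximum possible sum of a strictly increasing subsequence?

Let S[i] be the best sum of a strictly increasing subsequence ending at i:
i:      1  2  3  4  5  6  7  8  9 10
a[i]:   8 10  4 13  5 17 10 12 12 14
S:      8 18  4 31  9 48 19 31 31 45
Maximum is 48 (e.g. 8 + 10 + 13 + 17).

48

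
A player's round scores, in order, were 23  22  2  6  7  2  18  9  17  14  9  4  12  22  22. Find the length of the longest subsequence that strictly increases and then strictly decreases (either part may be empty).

inc[i] = longest strictly increasing subsequence ending at i; dec[i] = longest strictly decreasing subsequence starting at i:
i:      1  2  3  4  5  6  7  8  9 10 11 12 13 14 15
a[i]:  23 22  2  6  7  2 18  9 17 14  9  4 12 22 22
inc:    1  1  1  2  3  1  4  4  5  5  4  2  5  6  6
dec:    7  6  1  2  2  1  5  2  4  3  2  1  1  1  1
Best peak at i=7 (value 18): inc=4, dec=5, length 4+5−1 = 8.

8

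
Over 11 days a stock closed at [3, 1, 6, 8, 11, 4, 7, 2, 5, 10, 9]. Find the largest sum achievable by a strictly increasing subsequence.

Let S[i] be the best sum of a strictly increasing subsequence ending at i:
i:      1  2  3  4  5  6  7  8  9 10 11
a[i]:   3  1  6  8 11  4  7  2  5 10  9
S:      3  1  9 17 28  7 16  3 12 27 26
Maximum is 28 (e.g. 3 + 6 + 8 + 11).

28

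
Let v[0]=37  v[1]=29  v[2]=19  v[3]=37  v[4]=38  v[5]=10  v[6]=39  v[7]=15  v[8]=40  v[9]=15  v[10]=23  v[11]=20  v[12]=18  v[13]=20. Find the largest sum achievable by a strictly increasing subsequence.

183

Let S[i] be the best sum of a strictly increasing subsequence ending at i:
i:       0   1   2   3   4   5   6   7   8   9  10  11  12  13
v[i]:   37  29  19  37  38  10  39  15  40  15  23  20  18  20
S:      37  29  19  66 104  10 143  25 183  25  48  45  43  63
Maximum is 183 (e.g. 29 + 37 + 38 + 39 + 40).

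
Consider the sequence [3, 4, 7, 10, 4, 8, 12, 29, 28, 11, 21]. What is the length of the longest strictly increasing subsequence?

Track the smallest tail for each achievable length (strict):
3 → extends → [3]
4 → extends → [3, 4]
7 → extends → [3, 4, 7]
10 → extends → [3, 4, 7, 10]
4 → already a tail → [3, 4, 7, 10]
8 → replaces 10 → [3, 4, 7, 8]
12 → extends → [3, 4, 7, 8, 12]
29 → extends → [3, 4, 7, 8, 12, 29]
28 → replaces 29 → [3, 4, 7, 8, 12, 28]
11 → replaces 12 → [3, 4, 7, 8, 11, 28]
21 → replaces 28 → [3, 4, 7, 8, 11, 21]
Six tails, so the longest strictly increasing subsequence has length 6 (e.g. 3, 4, 7, 10, 12, 29).

6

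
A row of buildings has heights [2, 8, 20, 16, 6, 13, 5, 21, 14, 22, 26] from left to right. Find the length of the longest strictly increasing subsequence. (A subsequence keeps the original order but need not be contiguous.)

Let dp[i] be the length of the longest such subsequence ending at index i:
i:      1  2  3  4  5  6  7  8  9 10 11
a[i]:   2  8 20 16  6 13  5 21 14 22 26
dp:     1  2  3  3  2  3  2  4  4  5  6
Maximum dp value is 6.

6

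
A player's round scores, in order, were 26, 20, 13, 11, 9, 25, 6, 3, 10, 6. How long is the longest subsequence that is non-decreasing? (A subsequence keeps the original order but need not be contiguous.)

Track the smallest tail for each achievable length (allowing ties):
26 → extends → [26]
20 → replaces 26 → [20]
13 → replaces 20 → [13]
11 → replaces 13 → [11]
9 → replaces 11 → [9]
25 → extends → [9, 25]
6 → replaces 9 → [6, 25]
3 → replaces 6 → [3, 25]
10 → replaces 25 → [3, 10]
6 → replaces 10 → [3, 6]
Two tails, so the longest non-decreasing subsequence has length 2 (e.g. 20, 25).

2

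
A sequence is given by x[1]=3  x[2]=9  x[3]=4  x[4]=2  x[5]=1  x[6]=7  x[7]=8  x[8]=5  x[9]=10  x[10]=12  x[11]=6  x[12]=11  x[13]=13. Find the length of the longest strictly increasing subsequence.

7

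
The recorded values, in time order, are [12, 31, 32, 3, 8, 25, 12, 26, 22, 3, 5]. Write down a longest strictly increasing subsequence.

Patience tails give the LIS length; then backtrack through the dp parents:
12 → extends → [12]
31 → extends → [12, 31]
32 → extends → [12, 31, 32]
3 → replaces 12 → [3, 31, 32]
8 → replaces 31 → [3, 8, 32]
25 → replaces 32 → [3, 8, 25]
12 → replaces 25 → [3, 8, 12]
26 → extends → [3, 8, 12, 26]
22 → replaces 26 → [3, 8, 12, 22]
3 → already a tail → [3, 8, 12, 22]
5 → replaces 8 → [3, 5, 12, 22]
Length 4; one witness is 3, 8, 25, 26.

3, 8, 25, 26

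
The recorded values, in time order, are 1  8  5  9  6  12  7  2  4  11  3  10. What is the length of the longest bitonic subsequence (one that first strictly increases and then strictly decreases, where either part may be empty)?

7

inc[i] = longest strictly increasing subsequence ending at i; dec[i] = longest strictly decreasing subsequence starting at i:
i:      1  2  3  4  5  6  7  8  9 10 11 12
a[i]:   1  8  5  9  6 12  7  2  4 11  3 10
inc:    1  2  2  3  3  4  4  2  3  5  3  5
dec:    1  4  3  4  3  4  3  1  2  2  1  1
Best peak at i=6 (value 12): inc=4, dec=4, length 4+4−1 = 7.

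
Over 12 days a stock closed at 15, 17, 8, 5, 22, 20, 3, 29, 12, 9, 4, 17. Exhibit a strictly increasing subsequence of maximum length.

15, 17, 22, 29

Patience tails give the LIS length; then backtrack through the dp parents:
15 → extends → [15]
17 → extends → [15, 17]
8 → replaces 15 → [8, 17]
5 → replaces 8 → [5, 17]
22 → extends → [5, 17, 22]
20 → replaces 22 → [5, 17, 20]
3 → replaces 5 → [3, 17, 20]
29 → extends → [3, 17, 20, 29]
12 → replaces 17 → [3, 12, 20, 29]
9 → replaces 12 → [3, 9, 20, 29]
4 → replaces 9 → [3, 4, 20, 29]
17 → replaces 20 → [3, 4, 17, 29]
Length 4; one witness is 15, 17, 22, 29.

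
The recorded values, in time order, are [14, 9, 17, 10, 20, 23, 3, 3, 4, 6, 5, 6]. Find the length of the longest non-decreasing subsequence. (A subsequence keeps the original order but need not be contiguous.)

5

Track the smallest tail for each achievable length (allowing ties):
14 → extends → [14]
9 → replaces 14 → [9]
17 → extends → [9, 17]
10 → replaces 17 → [9, 10]
20 → extends → [9, 10, 20]
23 → extends → [9, 10, 20, 23]
3 → replaces 9 → [3, 10, 20, 23]
3 → replaces 10 → [3, 3, 20, 23]
4 → replaces 20 → [3, 3, 4, 23]
6 → replaces 23 → [3, 3, 4, 6]
5 → replaces 6 → [3, 3, 4, 5]
6 → extends → [3, 3, 4, 5, 6]
Five tails, so the longest non-decreasing subsequence has length 5 (e.g. 3, 3, 4, 6, 6).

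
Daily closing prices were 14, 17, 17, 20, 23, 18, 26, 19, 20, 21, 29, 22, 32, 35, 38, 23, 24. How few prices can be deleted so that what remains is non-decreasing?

6

Fewest deletions = n − (longest non-decreasing subsequence).
i:      1  2  3  4  5  6  7  8  9 10 11 12 13 14 15 16 17
a[i]:  14 17 17 20 23 18 26 19 20 21 29 22 32 35 38 23 24
dp:     1  2  3  4  5  4  6  5  6  7  8  8  9 10 11  9 10
max dp = 11, so deletions = 17 − 11 = 6.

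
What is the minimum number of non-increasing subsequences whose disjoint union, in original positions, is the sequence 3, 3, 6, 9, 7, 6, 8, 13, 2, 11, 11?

5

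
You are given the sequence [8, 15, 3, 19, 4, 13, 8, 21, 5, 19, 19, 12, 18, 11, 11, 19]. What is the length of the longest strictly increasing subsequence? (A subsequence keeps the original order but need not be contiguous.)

Track the smallest tail for each achievable length (strict):
8 → extends → [8]
15 → extends → [8, 15]
3 → replaces 8 → [3, 15]
19 → extends → [3, 15, 19]
4 → replaces 15 → [3, 4, 19]
13 → replaces 19 → [3, 4, 13]
8 → replaces 13 → [3, 4, 8]
21 → extends → [3, 4, 8, 21]
5 → replaces 8 → [3, 4, 5, 21]
19 → replaces 21 → [3, 4, 5, 19]
19 → already a tail → [3, 4, 5, 19]
12 → replaces 19 → [3, 4, 5, 12]
18 → extends → [3, 4, 5, 12, 18]
11 → replaces 12 → [3, 4, 5, 11, 18]
11 → already a tail → [3, 4, 5, 11, 18]
19 → extends → [3, 4, 5, 11, 18, 19]
Six tails, so the longest strictly increasing subsequence has length 6 (e.g. 3, 4, 8, 12, 18, 19).

6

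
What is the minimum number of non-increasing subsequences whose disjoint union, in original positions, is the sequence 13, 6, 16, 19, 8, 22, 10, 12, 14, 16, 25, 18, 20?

8

The minimum number of non-increasing subsequences covering a sequence equals the length of its longest strictly increasing subsequence.
LIS length is 8 (e.g. 6, 8, 10, 12, 14, 16, 18, 20), so 8 piles are needed.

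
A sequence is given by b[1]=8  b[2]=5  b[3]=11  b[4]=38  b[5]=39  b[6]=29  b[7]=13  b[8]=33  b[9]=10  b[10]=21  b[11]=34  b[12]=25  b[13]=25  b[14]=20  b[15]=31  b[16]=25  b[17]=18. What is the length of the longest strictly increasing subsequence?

Track the smallest tail for each achievable length (strict):
8 → extends → [8]
5 → replaces 8 → [5]
11 → extends → [5, 11]
38 → extends → [5, 11, 38]
39 → extends → [5, 11, 38, 39]
29 → replaces 38 → [5, 11, 29, 39]
13 → replaces 29 → [5, 11, 13, 39]
33 → replaces 39 → [5, 11, 13, 33]
10 → replaces 11 → [5, 10, 13, 33]
21 → replaces 33 → [5, 10, 13, 21]
34 → extends → [5, 10, 13, 21, 34]
25 → replaces 34 → [5, 10, 13, 21, 25]
25 → already a tail → [5, 10, 13, 21, 25]
20 → replaces 21 → [5, 10, 13, 20, 25]
31 → extends → [5, 10, 13, 20, 25, 31]
25 → already a tail → [5, 10, 13, 20, 25, 31]
18 → replaces 20 → [5, 10, 13, 18, 25, 31]
Six tails, so the longest strictly increasing subsequence has length 6 (e.g. 8, 11, 13, 21, 25, 31).

6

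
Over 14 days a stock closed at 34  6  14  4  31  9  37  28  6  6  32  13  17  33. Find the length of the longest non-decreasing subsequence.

Let dp[i] be the length of the longest such subsequence ending at index i:
i:      1  2  3  4  5  6  7  8  9 10 11 12 13 14
a[i]:  34  6 14  4 31  9 37 28  6  6 32 13 17 33
dp:     1  1  2  1  3  2  4  3  2  3  4  4  5  6
Maximum dp value is 6.

6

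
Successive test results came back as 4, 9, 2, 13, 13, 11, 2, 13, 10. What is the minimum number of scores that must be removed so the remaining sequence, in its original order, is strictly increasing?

5

Fewest deletions = n − (longest strictly increasing subsequence).
Patience tails:
4 → extends → [4]
9 → extends → [4, 9]
2 → replaces 4 → [2, 9]
13 → extends → [2, 9, 13]
13 → already a tail → [2, 9, 13]
11 → replaces 13 → [2, 9, 11]
2 → already a tail → [2, 9, 11]
13 → extends → [2, 9, 11, 13]
10 → replaces 11 → [2, 9, 10, 13]
Longest strictly increasing subsequence has length 4, so deletions = 9 − 4 = 5.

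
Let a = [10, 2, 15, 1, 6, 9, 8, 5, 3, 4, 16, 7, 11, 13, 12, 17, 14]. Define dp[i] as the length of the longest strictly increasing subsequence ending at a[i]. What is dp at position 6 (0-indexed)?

dp[i] = 1 + max{dp[j] : j<i, a[j]<a[i]} (or 1 if no such j):
i:      0  1  2  3  4  5  6  7  8  9 10 11 12 13 14 15 16
a[i]:  10  2 15  1  6  9  8  5  3  4 16  7 11 13 12 17 14
dp:     1  1  2  1  2  3  3  2  2  3  4  4  5  6  6  7  7
At index 6 the value is 3.

3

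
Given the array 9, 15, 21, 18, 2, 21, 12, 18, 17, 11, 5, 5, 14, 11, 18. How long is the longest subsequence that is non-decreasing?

5

Let dp[i] be the length of the longest such subsequence ending at index i:
i:      1  2  3  4  5  6  7  8  9 10 11 12 13 14 15
a[i]:   9 15 21 18  2 21 12 18 17 11  5  5 14 11 18
dp:     1  2  3  3  1  4  2  4  3  2  2  3  4  4  5
Maximum dp value is 5.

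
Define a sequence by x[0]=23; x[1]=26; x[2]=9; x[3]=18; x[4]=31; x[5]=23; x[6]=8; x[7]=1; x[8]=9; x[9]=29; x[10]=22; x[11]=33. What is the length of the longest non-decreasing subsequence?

Track the smallest tail for each achievable length (allowing ties):
23 → extends → [23]
26 → extends → [23, 26]
9 → replaces 23 → [9, 26]
18 → replaces 26 → [9, 18]
31 → extends → [9, 18, 31]
23 → replaces 31 → [9, 18, 23]
8 → replaces 9 → [8, 18, 23]
1 → replaces 8 → [1, 18, 23]
9 → replaces 18 → [1, 9, 23]
29 → extends → [1, 9, 23, 29]
22 → replaces 23 → [1, 9, 22, 29]
33 → extends → [1, 9, 22, 29, 33]
Five tails, so the longest non-decreasing subsequence has length 5 (e.g. 9, 18, 23, 29, 33).

5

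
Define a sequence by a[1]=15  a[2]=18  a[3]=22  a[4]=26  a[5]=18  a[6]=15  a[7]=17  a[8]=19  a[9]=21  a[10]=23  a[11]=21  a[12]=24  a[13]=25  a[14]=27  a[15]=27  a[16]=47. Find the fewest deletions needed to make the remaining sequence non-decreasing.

5

Fewest deletions = n − (longest non-decreasing subsequence).
i:      1  2  3  4  5  6  7  8  9 10 11 12 13 14 15 16
a[i]:  15 18 22 26 18 15 17 19 21 23 21 24 25 27 27 47
dp:     1  2  3  4  3  2  3  4  5  6  6  7  8  9 10 11
max dp = 11, so deletions = 16 − 11 = 5.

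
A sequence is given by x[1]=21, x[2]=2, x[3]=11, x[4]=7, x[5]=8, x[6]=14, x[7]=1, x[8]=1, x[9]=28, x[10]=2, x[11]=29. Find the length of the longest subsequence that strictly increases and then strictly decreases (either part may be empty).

6

inc[i] = longest strictly increasing subsequence ending at i; dec[i] = longest strictly decreasing subsequence starting at i:
i:      1  2  3  4  5  6  7  8  9 10 11
x[i]:  21  2 11  7  8 14  1  1 28  2 29
inc:    1  1  2  2  3  4  1  1  5  2  6
dec:    4  2  3  2  2  2  1  1  2  1  1
Best peak at i=9 (value 28): inc=5, dec=2, length 5+2−1 = 6.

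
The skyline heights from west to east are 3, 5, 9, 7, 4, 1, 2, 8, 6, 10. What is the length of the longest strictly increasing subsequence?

5

Let dp[i] be the length of the longest such subsequence ending at index i:
i:      1  2  3  4  5  6  7  8  9 10
a[i]:   3  5  9  7  4  1  2  8  6 10
dp:     1  2  3  3  2  1  2  4  3  5
Maximum dp value is 5.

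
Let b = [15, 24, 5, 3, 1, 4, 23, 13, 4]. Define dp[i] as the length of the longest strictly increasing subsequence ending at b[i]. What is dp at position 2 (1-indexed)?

dp[i] = 1 + max{dp[j] : j<i, b[j]<b[i]} (or 1 if no such j):
i:      1  2  3  4  5  6  7  8  9
b[i]:  15 24  5  3  1  4 23 13  4
dp:     1  2  1  1  1  2  3  3  2
At index 2 the value is 2.

2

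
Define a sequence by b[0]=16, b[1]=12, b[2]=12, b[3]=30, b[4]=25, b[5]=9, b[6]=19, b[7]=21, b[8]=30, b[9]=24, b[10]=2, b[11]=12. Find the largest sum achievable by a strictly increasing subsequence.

Let S[i] be the best sum of a strictly increasing subsequence ending at i:
i:      0  1  2  3  4  5  6  7  8  9 10 11
b[i]:  16 12 12 30 25  9 19 21 30 24  2 12
S:     16 12 12 46 41  9 35 56 86 80  2 21
Maximum is 86 (e.g. 16 + 19 + 21 + 30).

86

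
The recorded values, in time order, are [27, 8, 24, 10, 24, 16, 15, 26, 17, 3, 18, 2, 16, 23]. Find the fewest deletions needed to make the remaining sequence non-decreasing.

Fewest deletions = n − (longest non-decreasing subsequence).
Patience tails:
27 → extends → [27]
8 → replaces 27 → [8]
24 → extends → [8, 24]
10 → replaces 24 → [8, 10]
24 → extends → [8, 10, 24]
16 → replaces 24 → [8, 10, 16]
15 → replaces 16 → [8, 10, 15]
26 → extends → [8, 10, 15, 26]
17 → replaces 26 → [8, 10, 15, 17]
3 → replaces 8 → [3, 10, 15, 17]
18 → extends → [3, 10, 15, 17, 18]
2 → replaces 3 → [2, 10, 15, 17, 18]
16 → replaces 17 → [2, 10, 15, 16, 18]
23 → extends → [2, 10, 15, 16, 18, 23]
Longest non-decreasing subsequence has length 6, so deletions = 14 − 6 = 8.

8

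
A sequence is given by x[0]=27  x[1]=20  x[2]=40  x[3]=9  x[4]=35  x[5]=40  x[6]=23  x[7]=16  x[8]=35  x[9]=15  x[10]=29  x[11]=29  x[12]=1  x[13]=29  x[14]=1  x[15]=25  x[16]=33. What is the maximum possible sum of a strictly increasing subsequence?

105

Let S[i] be the best sum of a strictly increasing subsequence ending at i:
i:       0   1   2   3   4   5   6   7   8   9  10  11  12  13  14  15  16
x[i]:   27  20  40   9  35  40  23  16  35  15  29  29   1  29   1  25  33
S:      27  20  67   9  62 102  43  25  78  24  72  72   1  72   1  68 105
Maximum is 105 (e.g. 20 + 23 + 29 + 33).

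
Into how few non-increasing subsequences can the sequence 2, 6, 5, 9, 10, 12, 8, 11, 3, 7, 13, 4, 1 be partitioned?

6

The minimum number of non-increasing subsequences covering a sequence equals the length of its longest strictly increasing subsequence.
LIS length is 6 (e.g. 2, 6, 9, 10, 12, 13), so 6 piles are needed.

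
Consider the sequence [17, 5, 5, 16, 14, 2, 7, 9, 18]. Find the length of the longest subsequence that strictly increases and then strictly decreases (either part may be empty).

inc[i] = longest strictly increasing subsequence ending at i; dec[i] = longest strictly decreasing subsequence starting at i:
i:      1  2  3  4  5  6  7  8  9
a[i]:  17  5  5 16 14  2  7  9 18
inc:    1  1  1  2  2  1  2  3  4
dec:    4  2  2  3  2  1  1  1  1
Best peak at i=1 (value 17): inc=1, dec=4, length 1+4−1 = 4.

4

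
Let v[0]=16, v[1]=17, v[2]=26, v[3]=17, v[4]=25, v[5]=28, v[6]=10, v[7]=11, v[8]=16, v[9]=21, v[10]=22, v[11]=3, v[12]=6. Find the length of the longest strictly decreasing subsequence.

4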